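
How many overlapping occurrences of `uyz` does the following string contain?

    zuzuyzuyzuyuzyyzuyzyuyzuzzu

4

Sliding a length-3 window over the 27 characters (25 positions):
  position 4–6: uyz
  position 7–9: uyz
  position 17–19: uyz
  position 21–23: uyz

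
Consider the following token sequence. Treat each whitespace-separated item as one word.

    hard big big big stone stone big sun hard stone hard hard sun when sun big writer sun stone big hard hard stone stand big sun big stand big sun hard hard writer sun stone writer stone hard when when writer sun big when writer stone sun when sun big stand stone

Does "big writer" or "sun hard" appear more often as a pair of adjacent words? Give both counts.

"sun hard" (2 vs 1)

"big writer": 1 occurrence
"sun hard": 2 occurrences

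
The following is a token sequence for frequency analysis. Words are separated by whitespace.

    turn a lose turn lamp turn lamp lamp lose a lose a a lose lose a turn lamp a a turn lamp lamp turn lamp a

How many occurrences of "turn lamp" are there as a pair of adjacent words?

Scanning the 25 overlapping bigram windows for "turn lamp":
  position 4–5: turn lamp
  position 6–7: turn lamp
  position 17–18: turn lamp
  position 21–22: turn lamp
  position 24–25: turn lamp

5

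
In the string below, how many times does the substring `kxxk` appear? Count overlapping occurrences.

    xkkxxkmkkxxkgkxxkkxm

Sliding a length-4 window over the 20 characters (17 positions):
  position 3–6: kxxk
  position 9–12: kxxk
  position 14–17: kxxk

3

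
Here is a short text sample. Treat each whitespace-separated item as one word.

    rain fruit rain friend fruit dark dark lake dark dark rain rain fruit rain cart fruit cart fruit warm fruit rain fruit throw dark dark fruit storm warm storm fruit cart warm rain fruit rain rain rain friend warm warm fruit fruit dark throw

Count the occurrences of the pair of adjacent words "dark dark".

Scanning the 43 overlapping bigram windows for "dark dark":
  position 6–7: dark dark
  position 9–10: dark dark
  position 24–25: dark dark

3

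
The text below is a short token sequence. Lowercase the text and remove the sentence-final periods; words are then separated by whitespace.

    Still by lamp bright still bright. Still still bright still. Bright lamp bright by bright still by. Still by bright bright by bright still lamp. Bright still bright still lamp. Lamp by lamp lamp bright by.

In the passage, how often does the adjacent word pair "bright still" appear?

7

Scanning the 35 overlapping bigram windows for "bright still":
  position 4–5: bright still
  position 6–7: bright still
  position 9–10: bright still
  position 15–16: bright still
  position 23–24: bright still
  position 26–27: bright still
  position 28–29: bright still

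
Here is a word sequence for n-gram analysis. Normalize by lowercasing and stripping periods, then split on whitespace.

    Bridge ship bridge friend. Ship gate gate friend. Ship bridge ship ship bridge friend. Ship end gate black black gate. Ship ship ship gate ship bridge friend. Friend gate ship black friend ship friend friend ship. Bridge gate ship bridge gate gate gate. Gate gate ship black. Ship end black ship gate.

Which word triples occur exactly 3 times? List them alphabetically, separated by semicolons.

gate gate gate; ship bridge friend

Trigram counts meeting the condition (exactly 3 times):
  gate gate gate: 3
  ship bridge friend: 3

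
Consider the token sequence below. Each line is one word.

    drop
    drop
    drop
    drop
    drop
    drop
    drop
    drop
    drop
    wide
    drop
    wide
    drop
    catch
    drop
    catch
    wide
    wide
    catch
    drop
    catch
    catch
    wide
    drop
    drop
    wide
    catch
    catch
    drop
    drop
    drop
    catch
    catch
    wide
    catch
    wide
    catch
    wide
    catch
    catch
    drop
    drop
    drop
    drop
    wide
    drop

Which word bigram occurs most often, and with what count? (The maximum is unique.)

"drop drop", 14 times

Bigram frequencies (highest first):
  drop drop: 14
  catch wide: 5
  wide catch: 5
  drop wide: 4
  wide drop: 4
  drop catch: 4
  … (3 more, each ≤ 4)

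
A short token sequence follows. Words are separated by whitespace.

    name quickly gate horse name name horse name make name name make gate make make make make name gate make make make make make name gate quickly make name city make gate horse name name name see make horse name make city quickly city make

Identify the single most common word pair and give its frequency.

"make make", 7 times

Bigram frequencies (highest first):
  make make: 7
  horse name: 4
  name name: 4
  make name: 4
  name make: 3
  gate horse: 2
  … (16 more, each ≤ 2)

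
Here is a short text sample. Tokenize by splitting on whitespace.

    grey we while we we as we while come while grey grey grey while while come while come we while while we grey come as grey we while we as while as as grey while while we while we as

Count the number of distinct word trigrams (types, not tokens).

40 tokens → 38 trigram windows in total.
Repeated trigrams (each contributes count−1 duplicates):
  we while we: 3
  grey we while: 2
  grey while while: 2
  while come while: 2
  while we as: 2
  while while we: 2
7 duplicate windows → 38 − 7 = 31 distinct.

31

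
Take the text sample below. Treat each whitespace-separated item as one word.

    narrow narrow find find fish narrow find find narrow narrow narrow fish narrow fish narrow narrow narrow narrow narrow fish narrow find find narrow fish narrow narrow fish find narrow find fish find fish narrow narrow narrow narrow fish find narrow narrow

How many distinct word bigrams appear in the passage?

42 tokens → 41 bigram windows in total.
Repeated bigrams (each contributes count−1 duplicates):
  narrow narrow: 12
  fish narrow: 6
  narrow fish: 6
  find narrow: 4
  narrow find: 4
  find find: 3
  find fish: 3
  fish find: 3
33 duplicate windows → 41 − 33 = 8 distinct.

8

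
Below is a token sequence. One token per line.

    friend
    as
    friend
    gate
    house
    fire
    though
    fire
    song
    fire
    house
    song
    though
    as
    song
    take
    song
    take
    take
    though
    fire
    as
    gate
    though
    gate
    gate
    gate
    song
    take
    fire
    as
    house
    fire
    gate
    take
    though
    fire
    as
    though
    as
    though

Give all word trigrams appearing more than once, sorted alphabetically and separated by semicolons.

take though fire; though fire as

Trigram counts meeting the condition (more than once):
  take though fire: 2
  though fire as: 2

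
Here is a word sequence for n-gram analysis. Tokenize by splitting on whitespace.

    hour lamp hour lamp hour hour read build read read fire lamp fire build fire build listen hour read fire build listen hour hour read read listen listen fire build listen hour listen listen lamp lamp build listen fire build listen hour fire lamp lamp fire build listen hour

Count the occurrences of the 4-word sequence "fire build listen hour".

Scanning the 46 overlapping 4-gram windows for "fire build listen hour":
  position 15–18: fire build listen hour
  position 20–23: fire build listen hour
  position 29–32: fire build listen hour
  position 39–42: fire build listen hour
  position 46–49: fire build listen hour

5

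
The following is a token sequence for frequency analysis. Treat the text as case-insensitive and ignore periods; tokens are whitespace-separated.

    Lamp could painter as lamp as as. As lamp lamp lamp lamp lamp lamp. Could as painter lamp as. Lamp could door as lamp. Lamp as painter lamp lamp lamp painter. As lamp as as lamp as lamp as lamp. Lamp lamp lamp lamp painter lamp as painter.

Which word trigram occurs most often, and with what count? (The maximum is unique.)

Trigram frequencies (highest first):
  lamp lamp lamp: 8
  as lamp as: 4
  as lamp lamp: 3
  lamp as lamp: 3
  painter as lamp: 2
  lamp as as: 2
  … (19 more, each ≤ 2)

"lamp lamp lamp", 8 times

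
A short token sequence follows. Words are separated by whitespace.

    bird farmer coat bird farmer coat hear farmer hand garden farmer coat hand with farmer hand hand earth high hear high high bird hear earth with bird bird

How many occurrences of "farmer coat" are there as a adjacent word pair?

Scanning the 27 overlapping bigram windows for "farmer coat":
  position 2–3: farmer coat
  position 5–6: farmer coat
  position 11–12: farmer coat

3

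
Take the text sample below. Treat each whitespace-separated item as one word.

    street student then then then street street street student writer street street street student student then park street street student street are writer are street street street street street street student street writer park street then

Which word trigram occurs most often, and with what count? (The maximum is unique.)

"street street street", 6 times

Trigram frequencies (highest first):
  street street street: 6
  street street student: 4
  street student street: 2
  street student then: 1
  student then then: 1
  then then then: 1
  … (19 more, each ≤ 1)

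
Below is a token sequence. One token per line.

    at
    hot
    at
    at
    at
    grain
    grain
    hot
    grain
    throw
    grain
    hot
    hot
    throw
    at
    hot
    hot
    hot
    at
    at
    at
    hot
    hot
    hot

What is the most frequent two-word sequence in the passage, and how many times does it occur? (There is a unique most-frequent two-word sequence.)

"hot hot", 5 times

Bigram frequencies (highest first):
  hot hot: 5
  at at: 4
  at hot: 3
  hot at: 2
  grain hot: 2
  at grain: 1
  … (6 more, each ≤ 1)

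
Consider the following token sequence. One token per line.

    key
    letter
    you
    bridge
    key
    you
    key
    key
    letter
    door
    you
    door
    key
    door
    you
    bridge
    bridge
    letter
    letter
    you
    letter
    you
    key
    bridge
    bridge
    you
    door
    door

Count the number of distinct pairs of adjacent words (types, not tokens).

19

28 tokens → 27 bigram windows in total.
Repeated bigrams (each contributes count−1 duplicates):
  letter you: 3
  bridge bridge: 2
  door you: 2
  key letter: 2
  you bridge: 2
  you door: 2
  you key: 2
8 duplicate windows → 27 − 8 = 19 distinct.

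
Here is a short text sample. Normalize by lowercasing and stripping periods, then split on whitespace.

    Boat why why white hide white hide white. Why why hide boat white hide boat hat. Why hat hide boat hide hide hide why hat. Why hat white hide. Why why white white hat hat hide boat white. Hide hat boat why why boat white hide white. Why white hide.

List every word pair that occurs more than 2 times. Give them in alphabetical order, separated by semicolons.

Bigram counts meeting the condition (more than 2 times):
  boat white: 3
  hide boat: 4
  hide white: 3
  white hide: 7
  why hat: 3
  why white: 3
  why why: 4

boat white; hide boat; hide white; white hide; why hat; why white; why why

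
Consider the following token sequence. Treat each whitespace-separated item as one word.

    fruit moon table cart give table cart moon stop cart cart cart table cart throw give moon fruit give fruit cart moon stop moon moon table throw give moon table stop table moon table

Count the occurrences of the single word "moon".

Scanning the 34 tokens for "moon":
  position 2: moon
  position 8: moon
  position 17: moon
  position 22: moon
  position 24: moon
  position 25: moon
  position 29: moon
  position 33: moon

8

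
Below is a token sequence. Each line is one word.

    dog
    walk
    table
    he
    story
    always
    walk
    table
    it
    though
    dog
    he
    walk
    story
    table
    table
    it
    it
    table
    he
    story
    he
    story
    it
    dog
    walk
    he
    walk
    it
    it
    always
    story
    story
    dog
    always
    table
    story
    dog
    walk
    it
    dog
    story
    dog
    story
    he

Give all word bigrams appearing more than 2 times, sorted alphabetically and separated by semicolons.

dog walk; he story; story dog

Bigram counts meeting the condition (more than 2 times):
  dog walk: 3
  he story: 3
  story dog: 3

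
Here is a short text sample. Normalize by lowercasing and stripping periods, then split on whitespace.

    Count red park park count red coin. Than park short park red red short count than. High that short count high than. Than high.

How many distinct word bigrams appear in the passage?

24 tokens → 23 bigram windows in total.
Repeated bigrams (each contributes count−1 duplicates):
  count red: 2
  short count: 2
  than high: 2
3 duplicate windows → 23 − 3 = 20 distinct.

20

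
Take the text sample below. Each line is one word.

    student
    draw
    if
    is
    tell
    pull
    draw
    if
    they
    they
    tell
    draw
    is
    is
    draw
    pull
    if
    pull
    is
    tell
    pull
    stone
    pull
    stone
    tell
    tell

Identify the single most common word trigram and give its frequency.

Trigram frequencies (highest first):
  is tell pull: 2
  student draw if: 1
  draw if is: 1
  if is tell: 1
  tell pull draw: 1
  pull draw if: 1
  … (17 more, each ≤ 1)

"is tell pull", 2 times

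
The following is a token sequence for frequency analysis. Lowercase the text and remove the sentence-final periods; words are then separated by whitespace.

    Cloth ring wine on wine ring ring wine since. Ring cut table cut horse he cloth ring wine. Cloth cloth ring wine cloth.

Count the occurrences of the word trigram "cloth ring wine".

3

Scanning the 21 overlapping trigram windows for "cloth ring wine":
  position 1–3: cloth ring wine
  position 16–18: cloth ring wine
  position 20–22: cloth ring wine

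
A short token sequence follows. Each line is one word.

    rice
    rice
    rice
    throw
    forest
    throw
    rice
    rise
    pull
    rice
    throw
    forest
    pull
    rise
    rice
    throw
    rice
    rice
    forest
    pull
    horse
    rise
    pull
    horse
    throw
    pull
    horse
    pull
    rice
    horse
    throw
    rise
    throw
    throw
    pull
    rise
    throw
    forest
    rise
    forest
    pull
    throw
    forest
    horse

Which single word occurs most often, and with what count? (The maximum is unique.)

"throw", 10 times

Unigram frequencies (highest first):
  throw: 10
  rice: 9
  pull: 8
  forest: 6
  rise: 6
  horse: 5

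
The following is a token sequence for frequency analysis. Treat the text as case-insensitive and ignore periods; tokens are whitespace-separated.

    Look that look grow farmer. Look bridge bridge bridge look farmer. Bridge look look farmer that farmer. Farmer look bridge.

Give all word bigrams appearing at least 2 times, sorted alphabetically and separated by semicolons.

Bigram counts meeting the condition (at least 2 times):
  bridge bridge: 2
  bridge look: 2
  farmer look: 2
  look bridge: 2
  look farmer: 2

bridge bridge; bridge look; farmer look; look bridge; look farmer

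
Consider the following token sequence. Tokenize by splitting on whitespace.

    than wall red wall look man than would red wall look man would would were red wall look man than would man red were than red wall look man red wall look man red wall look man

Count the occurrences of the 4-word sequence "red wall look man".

Scanning the 34 overlapping 4-gram windows for "red wall look man":
  position 3–6: red wall look man
  position 9–12: red wall look man
  position 16–19: red wall look man
  position 26–29: red wall look man
  position 30–33: red wall look man
  position 34–37: red wall look man

6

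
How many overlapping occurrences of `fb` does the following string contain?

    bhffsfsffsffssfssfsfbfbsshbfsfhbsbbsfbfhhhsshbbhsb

Sliding a length-2 window over the 50 characters (49 positions):
  position 20–21: fb
  position 22–23: fb
  position 37–38: fb

3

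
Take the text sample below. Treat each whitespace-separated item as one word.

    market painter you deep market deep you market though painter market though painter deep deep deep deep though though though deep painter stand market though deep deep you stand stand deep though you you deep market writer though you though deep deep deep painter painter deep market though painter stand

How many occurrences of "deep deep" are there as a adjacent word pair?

Scanning the 49 overlapping bigram windows for "deep deep":
  position 14–15: deep deep
  position 15–16: deep deep
  position 16–17: deep deep
  position 26–27: deep deep
  position 41–42: deep deep
  position 42–43: deep deep

6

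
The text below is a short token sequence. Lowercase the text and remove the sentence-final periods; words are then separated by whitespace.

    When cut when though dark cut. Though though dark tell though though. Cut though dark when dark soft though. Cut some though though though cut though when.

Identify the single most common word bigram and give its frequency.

"though though", 4 times

Bigram frequencies (highest first):
  though though: 4
  though dark: 3
  cut though: 3
  though cut: 3
  when cut: 1
  cut when: 1
  … (11 more, each ≤ 1)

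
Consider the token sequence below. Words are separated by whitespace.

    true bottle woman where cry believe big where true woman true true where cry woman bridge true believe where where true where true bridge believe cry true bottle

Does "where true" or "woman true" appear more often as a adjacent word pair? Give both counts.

"where true" (3 vs 1)

"where true": 3 occurrences
"woman true": 1 occurrence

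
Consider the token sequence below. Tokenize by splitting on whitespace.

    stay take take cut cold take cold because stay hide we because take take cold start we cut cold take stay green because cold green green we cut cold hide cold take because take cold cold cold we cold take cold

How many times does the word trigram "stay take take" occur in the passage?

Scanning the 39 overlapping trigram windows for "stay take take":
  position 1–3: stay take take

1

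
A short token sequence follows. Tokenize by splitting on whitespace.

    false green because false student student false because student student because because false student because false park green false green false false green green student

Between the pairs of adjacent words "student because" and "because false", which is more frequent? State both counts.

"student because": 2 occurrences
"because false": 3 occurrences

"because false" (3 vs 2)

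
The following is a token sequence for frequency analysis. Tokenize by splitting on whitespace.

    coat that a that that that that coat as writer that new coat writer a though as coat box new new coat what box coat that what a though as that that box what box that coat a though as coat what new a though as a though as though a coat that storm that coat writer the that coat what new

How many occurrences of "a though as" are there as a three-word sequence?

5

Scanning the 60 overlapping trigram windows for "a though as":
  position 15–17: a though as
  position 28–30: a though as
  position 38–40: a though as
  position 44–46: a though as
  position 47–49: a though as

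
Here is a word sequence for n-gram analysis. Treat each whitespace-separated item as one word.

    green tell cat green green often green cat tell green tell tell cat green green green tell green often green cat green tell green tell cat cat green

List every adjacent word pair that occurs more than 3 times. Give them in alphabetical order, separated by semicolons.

Bigram counts meeting the condition (more than 3 times):
  cat green: 4
  green tell: 5

cat green; green tell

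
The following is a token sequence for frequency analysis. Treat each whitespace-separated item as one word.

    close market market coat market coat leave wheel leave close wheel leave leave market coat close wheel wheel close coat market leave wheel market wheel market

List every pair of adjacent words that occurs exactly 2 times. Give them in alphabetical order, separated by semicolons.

close wheel; coat market; leave wheel; wheel leave; wheel market

Bigram counts meeting the condition (exactly 2 times):
  close wheel: 2
  coat market: 2
  leave wheel: 2
  wheel leave: 2
  wheel market: 2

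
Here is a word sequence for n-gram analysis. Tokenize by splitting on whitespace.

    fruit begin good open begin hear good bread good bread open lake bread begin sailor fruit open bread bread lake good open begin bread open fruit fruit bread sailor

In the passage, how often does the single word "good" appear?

Scanning the 29 tokens for "good":
  position 3: good
  position 7: good
  position 9: good
  position 21: good

4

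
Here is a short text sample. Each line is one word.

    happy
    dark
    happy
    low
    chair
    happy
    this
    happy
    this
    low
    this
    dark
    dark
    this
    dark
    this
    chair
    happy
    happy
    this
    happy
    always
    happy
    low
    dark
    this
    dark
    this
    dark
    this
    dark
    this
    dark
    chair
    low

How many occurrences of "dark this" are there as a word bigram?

6

Scanning the 34 overlapping bigram windows for "dark this":
  position 13–14: dark this
  position 15–16: dark this
  position 25–26: dark this
  position 27–28: dark this
  position 29–30: dark this
  position 31–32: dark this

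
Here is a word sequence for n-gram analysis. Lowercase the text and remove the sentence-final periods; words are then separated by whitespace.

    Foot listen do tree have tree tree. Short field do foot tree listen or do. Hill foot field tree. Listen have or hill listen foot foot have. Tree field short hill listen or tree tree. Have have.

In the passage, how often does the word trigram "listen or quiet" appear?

Scanning the 35 overlapping trigram windows for "listen or quiet":
  (none found)

0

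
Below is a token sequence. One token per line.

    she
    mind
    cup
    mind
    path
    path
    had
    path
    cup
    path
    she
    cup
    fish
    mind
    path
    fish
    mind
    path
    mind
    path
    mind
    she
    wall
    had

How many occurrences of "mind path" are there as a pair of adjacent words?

Scanning the 23 overlapping bigram windows for "mind path":
  position 4–5: mind path
  position 14–15: mind path
  position 17–18: mind path
  position 19–20: mind path

4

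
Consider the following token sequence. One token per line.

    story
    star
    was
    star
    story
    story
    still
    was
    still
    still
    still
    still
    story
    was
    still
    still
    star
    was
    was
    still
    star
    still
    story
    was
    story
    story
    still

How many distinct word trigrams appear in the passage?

21

27 tokens → 25 trigram windows in total.
Repeated trigrams (each contributes count−1 duplicates):
  still still still: 2
  still story was: 2
  story story still: 2
  was still still: 2
4 duplicate windows → 25 − 4 = 21 distinct.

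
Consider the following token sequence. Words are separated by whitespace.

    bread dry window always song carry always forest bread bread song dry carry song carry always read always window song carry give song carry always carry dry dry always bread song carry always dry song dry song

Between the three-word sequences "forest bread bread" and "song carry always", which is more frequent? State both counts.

"forest bread bread": 1 occurrence
"song carry always": 4 occurrences

"song carry always" (4 vs 1)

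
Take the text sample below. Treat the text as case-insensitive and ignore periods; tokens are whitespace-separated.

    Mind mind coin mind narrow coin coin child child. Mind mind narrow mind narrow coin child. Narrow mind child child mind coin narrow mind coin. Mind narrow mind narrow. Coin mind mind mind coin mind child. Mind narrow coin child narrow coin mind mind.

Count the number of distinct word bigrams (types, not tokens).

44 tokens → 43 bigram windows in total.
Repeated bigrams (each contributes count−1 duplicates):
  mind narrow: 6
  coin mind: 5
  mind mind: 5
  narrow coin: 5
  mind coin: 4
  narrow mind: 4
  child mind: 3
  coin child: 3
  … (3 more repeated)
30 duplicate windows → 43 − 30 = 13 distinct.

13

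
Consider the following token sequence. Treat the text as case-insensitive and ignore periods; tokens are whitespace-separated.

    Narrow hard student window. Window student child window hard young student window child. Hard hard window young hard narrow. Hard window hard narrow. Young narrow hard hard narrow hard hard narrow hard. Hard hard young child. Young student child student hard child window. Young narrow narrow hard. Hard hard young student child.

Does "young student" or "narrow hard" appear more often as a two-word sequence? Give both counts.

"narrow hard" (6 vs 3)

"young student": 3 occurrences
"narrow hard": 6 occurrences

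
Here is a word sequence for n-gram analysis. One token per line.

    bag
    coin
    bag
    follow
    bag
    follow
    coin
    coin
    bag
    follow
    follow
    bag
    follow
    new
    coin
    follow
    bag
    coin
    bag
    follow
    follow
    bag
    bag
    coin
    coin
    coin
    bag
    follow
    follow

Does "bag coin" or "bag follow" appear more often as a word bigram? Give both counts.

"bag coin": 3 occurrences
"bag follow": 6 occurrences

"bag follow" (6 vs 3)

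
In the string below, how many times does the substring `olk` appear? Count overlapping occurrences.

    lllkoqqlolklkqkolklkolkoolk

4

Sliding a length-3 window over the 27 characters (25 positions):
  position 9–11: olk
  position 16–18: olk
  position 21–23: olk
  position 25–27: olk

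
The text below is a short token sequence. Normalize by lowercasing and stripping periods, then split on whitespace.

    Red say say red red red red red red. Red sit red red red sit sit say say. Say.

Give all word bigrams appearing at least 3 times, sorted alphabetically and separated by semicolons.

red red; say say

Bigram counts meeting the condition (at least 3 times):
  red red: 8
  say say: 3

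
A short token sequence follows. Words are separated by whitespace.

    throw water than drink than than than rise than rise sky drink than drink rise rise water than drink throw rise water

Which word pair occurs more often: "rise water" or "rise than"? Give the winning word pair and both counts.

"rise water" (2 vs 1)

"rise water": 2 occurrences
"rise than": 1 occurrence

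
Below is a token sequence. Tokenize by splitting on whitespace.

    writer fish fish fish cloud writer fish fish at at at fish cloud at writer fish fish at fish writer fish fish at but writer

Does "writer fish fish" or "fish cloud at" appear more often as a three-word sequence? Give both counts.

"writer fish fish": 4 occurrences
"fish cloud at": 1 occurrence

"writer fish fish" (4 vs 1)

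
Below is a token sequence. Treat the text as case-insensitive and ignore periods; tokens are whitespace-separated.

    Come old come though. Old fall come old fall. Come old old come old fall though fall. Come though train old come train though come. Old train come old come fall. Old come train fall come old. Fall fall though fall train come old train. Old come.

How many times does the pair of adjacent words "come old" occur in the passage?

Scanning the 46 overlapping bigram windows for "come old":
  position 1–2: come old
  position 7–8: come old
  position 10–11: come old
  position 13–14: come old
  position 25–26: come old
  position 28–29: come old
  position 36–37: come old
  position 43–44: come old

8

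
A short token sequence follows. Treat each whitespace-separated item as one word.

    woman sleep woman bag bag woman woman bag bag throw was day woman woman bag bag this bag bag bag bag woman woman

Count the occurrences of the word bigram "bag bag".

6

Scanning the 22 overlapping bigram windows for "bag bag":
  position 4–5: bag bag
  position 8–9: bag bag
  position 15–16: bag bag
  position 18–19: bag bag
  position 19–20: bag bag
  position 20–21: bag bag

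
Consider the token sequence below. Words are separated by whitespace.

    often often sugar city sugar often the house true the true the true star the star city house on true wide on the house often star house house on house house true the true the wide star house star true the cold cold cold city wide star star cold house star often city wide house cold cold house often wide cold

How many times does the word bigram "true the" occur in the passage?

5

Scanning the 60 overlapping bigram windows for "true the":
  position 9–10: true the
  position 11–12: true the
  position 32–33: true the
  position 34–35: true the
  position 40–41: true the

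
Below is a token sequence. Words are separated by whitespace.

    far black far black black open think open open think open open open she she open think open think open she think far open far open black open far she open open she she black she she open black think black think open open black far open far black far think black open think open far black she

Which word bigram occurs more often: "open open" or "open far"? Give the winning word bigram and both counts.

"open open": 5 occurrences
"open far": 4 occurrences

"open open" (5 vs 4)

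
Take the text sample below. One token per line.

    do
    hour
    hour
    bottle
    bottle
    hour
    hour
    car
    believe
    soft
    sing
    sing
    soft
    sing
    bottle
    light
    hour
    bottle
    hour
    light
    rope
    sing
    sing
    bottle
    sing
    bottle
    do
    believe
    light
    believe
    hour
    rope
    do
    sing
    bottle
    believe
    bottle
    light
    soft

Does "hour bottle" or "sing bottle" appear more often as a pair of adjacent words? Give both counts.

"sing bottle" (4 vs 2)

"hour bottle": 2 occurrences
"sing bottle": 4 occurrences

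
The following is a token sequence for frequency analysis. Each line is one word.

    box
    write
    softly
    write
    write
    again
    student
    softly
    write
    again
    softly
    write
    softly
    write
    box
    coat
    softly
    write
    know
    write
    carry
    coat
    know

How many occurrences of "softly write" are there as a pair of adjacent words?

Scanning the 22 overlapping bigram windows for "softly write":
  position 3–4: softly write
  position 8–9: softly write
  position 11–12: softly write
  position 13–14: softly write
  position 17–18: softly write

5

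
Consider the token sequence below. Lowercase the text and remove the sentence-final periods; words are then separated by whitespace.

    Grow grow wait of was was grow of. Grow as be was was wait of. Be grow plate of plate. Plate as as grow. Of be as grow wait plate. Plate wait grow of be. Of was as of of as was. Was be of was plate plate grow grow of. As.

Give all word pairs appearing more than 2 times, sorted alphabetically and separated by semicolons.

Bigram counts meeting the condition (more than 2 times):
  grow of: 4
  of be: 3
  of was: 3
  plate plate: 3
  was was: 3

grow of; of be; of was; plate plate; was was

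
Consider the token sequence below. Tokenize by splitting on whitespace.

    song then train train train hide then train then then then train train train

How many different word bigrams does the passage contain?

7

14 tokens → 13 bigram windows in total.
Repeated bigrams (each contributes count−1 duplicates):
  train train: 4
  then train: 3
  then then: 2
6 duplicate windows → 13 − 6 = 7 distinct.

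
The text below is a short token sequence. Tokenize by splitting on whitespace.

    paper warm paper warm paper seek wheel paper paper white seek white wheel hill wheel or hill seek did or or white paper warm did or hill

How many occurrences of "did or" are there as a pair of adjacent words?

2

Scanning the 26 overlapping bigram windows for "did or":
  position 19–20: did or
  position 25–26: did or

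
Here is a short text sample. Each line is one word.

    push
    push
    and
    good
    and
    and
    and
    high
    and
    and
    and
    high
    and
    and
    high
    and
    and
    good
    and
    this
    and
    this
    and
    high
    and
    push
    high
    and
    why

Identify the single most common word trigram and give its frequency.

"and high and", 4 times

Trigram frequencies (highest first):
  and high and: 4
  and and high: 3
  high and and: 3
  and good and: 2
  and and and: 2
  and this and: 2
  … (11 more, each ≤ 1)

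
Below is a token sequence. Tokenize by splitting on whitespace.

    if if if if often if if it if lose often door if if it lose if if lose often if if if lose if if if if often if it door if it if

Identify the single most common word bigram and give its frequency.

Bigram frequencies (highest first):
  if if: 11
  if it: 4
  often if: 3
  if lose: 3
  if often: 2
  it if: 2
  … (6 more, each ≤ 2)

"if if", 11 times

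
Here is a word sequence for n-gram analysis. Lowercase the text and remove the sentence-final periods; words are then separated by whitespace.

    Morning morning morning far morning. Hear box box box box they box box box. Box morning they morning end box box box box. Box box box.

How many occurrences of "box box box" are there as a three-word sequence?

9

Scanning the 24 overlapping trigram windows for "box box box":
  position 7–9: box box box
  position 8–10: box box box
  position 12–14: box box box
  position 13–15: box box box
  position 20–22: box box box
  position 21–23: box box box
  position 22–24: box box box
  position 23–25: box box box
  position 24–26: box box box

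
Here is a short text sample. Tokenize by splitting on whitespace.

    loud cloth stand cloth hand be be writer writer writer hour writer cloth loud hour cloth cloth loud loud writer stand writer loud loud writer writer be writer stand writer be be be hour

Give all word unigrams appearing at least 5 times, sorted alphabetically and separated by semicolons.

be; cloth; loud; writer

Unigram counts meeting the condition (at least 5 times):
  be: 6
  cloth: 5
  loud: 6
  writer: 10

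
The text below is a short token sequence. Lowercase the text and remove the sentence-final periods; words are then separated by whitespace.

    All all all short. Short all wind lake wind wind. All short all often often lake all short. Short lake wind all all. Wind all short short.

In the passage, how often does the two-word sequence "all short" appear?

4

Scanning the 26 overlapping bigram windows for "all short":
  position 3–4: all short
  position 11–12: all short
  position 17–18: all short
  position 25–26: all short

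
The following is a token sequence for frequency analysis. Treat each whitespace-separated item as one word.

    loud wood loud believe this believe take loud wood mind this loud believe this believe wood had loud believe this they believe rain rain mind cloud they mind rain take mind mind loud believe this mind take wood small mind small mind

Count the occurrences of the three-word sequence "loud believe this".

4

Scanning the 40 overlapping trigram windows for "loud believe this":
  position 3–5: loud believe this
  position 12–14: loud believe this
  position 18–20: loud believe this
  position 33–35: loud believe this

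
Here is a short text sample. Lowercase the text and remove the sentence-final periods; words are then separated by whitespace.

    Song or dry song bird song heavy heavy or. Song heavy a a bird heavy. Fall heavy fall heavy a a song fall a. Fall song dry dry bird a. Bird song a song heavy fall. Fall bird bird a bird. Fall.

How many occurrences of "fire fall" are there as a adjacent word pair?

Scanning the 41 overlapping bigram windows for "fire fall":
  (none found)

0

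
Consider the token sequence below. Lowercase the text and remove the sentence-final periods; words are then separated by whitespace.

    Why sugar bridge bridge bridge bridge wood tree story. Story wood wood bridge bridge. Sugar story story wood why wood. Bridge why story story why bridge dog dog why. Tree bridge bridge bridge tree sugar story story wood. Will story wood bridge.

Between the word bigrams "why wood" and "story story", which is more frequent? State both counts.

"why wood": 1 occurrence
"story story": 4 occurrences

"story story" (4 vs 1)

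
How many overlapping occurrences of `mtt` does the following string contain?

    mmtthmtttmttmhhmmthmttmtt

Sliding a length-3 window over the 25 characters (23 positions):
  position 2–4: mtt
  position 6–8: mtt
  position 10–12: mtt
  position 20–22: mtt
  position 23–25: mtt

5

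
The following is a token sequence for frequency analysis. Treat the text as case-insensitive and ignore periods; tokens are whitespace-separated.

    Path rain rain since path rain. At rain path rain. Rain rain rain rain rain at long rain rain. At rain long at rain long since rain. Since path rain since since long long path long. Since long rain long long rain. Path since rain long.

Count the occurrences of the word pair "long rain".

Scanning the 45 overlapping bigram windows for "long rain":
  position 17–18: long rain
  position 38–39: long rain
  position 41–42: long rain

3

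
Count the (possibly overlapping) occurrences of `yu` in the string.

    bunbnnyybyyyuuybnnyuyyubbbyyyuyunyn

5

Sliding a length-2 window over the 35 characters (34 positions):
  position 12–13: yu
  position 19–20: yu
  position 22–23: yu
  position 29–30: yu
  position 31–32: yu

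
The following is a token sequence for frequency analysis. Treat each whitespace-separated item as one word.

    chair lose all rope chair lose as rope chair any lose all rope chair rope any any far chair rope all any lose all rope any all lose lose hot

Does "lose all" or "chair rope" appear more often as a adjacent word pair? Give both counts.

"lose all": 3 occurrences
"chair rope": 2 occurrences

"lose all" (3 vs 2)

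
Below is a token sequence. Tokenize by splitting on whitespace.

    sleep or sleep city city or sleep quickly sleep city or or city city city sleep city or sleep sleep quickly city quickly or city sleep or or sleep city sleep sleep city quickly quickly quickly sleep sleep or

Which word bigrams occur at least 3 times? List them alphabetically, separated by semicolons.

Bigram counts meeting the condition (at least 3 times):
  city city: 3
  city or: 3
  city sleep: 3
  or sleep: 4
  sleep city: 5
  sleep or: 3
  sleep sleep: 3

city city; city or; city sleep; or sleep; sleep city; sleep or; sleep sleep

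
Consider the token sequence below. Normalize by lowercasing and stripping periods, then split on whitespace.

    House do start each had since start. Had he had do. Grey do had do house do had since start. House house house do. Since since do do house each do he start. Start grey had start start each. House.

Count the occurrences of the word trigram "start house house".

1

Scanning the 38 overlapping trigram windows for "start house house":
  position 20–22: start house house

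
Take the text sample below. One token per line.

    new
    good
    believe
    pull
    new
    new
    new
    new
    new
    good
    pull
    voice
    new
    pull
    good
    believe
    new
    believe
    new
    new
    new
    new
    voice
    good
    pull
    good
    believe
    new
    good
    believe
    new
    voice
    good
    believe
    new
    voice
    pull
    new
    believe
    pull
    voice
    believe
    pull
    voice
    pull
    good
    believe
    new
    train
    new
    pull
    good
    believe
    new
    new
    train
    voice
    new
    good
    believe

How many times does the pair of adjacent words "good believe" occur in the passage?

Scanning the 59 overlapping bigram windows for "good believe":
  position 2–3: good believe
  position 15–16: good believe
  position 26–27: good believe
  position 29–30: good believe
  position 33–34: good believe
  position 46–47: good believe
  position 52–53: good believe
  position 59–60: good believe

8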